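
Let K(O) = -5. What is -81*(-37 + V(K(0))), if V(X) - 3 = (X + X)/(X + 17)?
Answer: 5643/2 ≈ 2821.5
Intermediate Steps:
V(X) = 3 + 2*X/(17 + X) (V(X) = 3 + (X + X)/(X + 17) = 3 + (2*X)/(17 + X) = 3 + 2*X/(17 + X))
-81*(-37 + V(K(0))) = -81*(-37 + (51 + 5*(-5))/(17 - 5)) = -81*(-37 + (51 - 25)/12) = -81*(-37 + (1/12)*26) = -81*(-37 + 13/6) = -81*(-209/6) = 5643/2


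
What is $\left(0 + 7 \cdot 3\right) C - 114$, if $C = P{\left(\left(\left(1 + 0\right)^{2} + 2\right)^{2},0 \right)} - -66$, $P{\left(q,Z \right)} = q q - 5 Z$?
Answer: $2973$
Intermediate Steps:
$P{\left(q,Z \right)} = q^{2} - 5 Z$
$C = 147$ ($C = \left(\left(\left(\left(1 + 0\right)^{2} + 2\right)^{2}\right)^{2} - 0\right) - -66 = \left(\left(\left(1^{2} + 2\right)^{2}\right)^{2} + 0\right) + 66 = \left(\left(\left(1 + 2\right)^{2}\right)^{2} + 0\right) + 66 = \left(\left(3^{2}\right)^{2} + 0\right) + 66 = \left(9^{2} + 0\right) + 66 = \left(81 + 0\right) + 66 = 81 + 66 = 147$)
$\left(0 + 7 \cdot 3\right) C - 114 = \left(0 + 7 \cdot 3\right) 147 - 114 = \left(0 + 21\right) 147 - 114 = 21 \cdot 147 - 114 = 3087 - 114 = 2973$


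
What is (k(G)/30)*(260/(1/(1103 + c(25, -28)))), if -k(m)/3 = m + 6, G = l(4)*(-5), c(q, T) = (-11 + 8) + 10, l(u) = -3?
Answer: -606060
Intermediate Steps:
c(q, T) = 7 (c(q, T) = -3 + 10 = 7)
G = 15 (G = -3*(-5) = 15)
k(m) = -18 - 3*m (k(m) = -3*(m + 6) = -3*(6 + m) = -18 - 3*m)
(k(G)/30)*(260/(1/(1103 + c(25, -28)))) = ((-18 - 3*15)/30)*(260/(1/(1103 + 7))) = ((-18 - 45)*(1/30))*(260/(1/1110)) = (-63*1/30)*(260/(1/1110)) = -546*1110 = -21/10*288600 = -606060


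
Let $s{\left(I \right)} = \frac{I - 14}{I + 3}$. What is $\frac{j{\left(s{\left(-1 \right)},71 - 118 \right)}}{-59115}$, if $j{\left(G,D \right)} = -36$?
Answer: $\frac{12}{19705} \approx 0.00060898$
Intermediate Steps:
$s{\left(I \right)} = \frac{-14 + I}{3 + I}$
$\frac{j{\left(s{\left(-1 \right)},71 - 118 \right)}}{-59115} = - \frac{36}{-59115} = \left(-36\right) \left(- \frac{1}{59115}\right) = \frac{12}{19705}$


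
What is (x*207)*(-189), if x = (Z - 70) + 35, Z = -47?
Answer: 3208086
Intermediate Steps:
x = -82 (x = (-47 - 70) + 35 = -117 + 35 = -82)
(x*207)*(-189) = -82*207*(-189) = -16974*(-189) = 3208086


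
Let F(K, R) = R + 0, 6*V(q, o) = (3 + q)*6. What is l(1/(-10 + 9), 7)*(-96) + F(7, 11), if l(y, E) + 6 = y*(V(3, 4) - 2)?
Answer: 971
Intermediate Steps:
V(q, o) = 3 + q (V(q, o) = ((3 + q)*6)/6 = (18 + 6*q)/6 = 3 + q)
F(K, R) = R
l(y, E) = -6 + 4*y (l(y, E) = -6 + y*((3 + 3) - 2) = -6 + y*(6 - 2) = -6 + y*4 = -6 + 4*y)
l(1/(-10 + 9), 7)*(-96) + F(7, 11) = (-6 + 4/(-10 + 9))*(-96) + 11 = (-6 + 4/(-1))*(-96) + 11 = (-6 + 4*(-1))*(-96) + 11 = (-6 - 4)*(-96) + 11 = -10*(-96) + 11 = 960 + 11 = 971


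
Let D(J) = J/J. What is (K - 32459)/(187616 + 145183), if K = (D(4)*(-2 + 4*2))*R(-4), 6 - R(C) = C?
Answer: -32399/332799 ≈ -0.097353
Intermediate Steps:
D(J) = 1
R(C) = 6 - C
K = 60 (K = (1*(-2 + 4*2))*(6 - 1*(-4)) = (1*(-2 + 8))*(6 + 4) = (1*6)*10 = 6*10 = 60)
(K - 32459)/(187616 + 145183) = (60 - 32459)/(187616 + 145183) = -32399/332799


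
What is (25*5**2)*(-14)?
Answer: -8750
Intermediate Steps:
(25*5**2)*(-14) = (25*25)*(-14) = 625*(-14) = -8750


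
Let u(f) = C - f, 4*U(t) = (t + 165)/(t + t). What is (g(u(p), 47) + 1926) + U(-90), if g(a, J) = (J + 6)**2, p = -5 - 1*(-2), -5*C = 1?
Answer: 227275/48 ≈ 4734.9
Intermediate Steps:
C = -1/5 (C = -1/5*1 = -1/5 ≈ -0.20000)
U(t) = (165 + t)/(8*t) (U(t) = ((t + 165)/(t + t))/4 = ((165 + t)/((2*t)))/4 = ((165 + t)*(1/(2*t)))/4 = ((165 + t)/(2*t))/4 = (165 + t)/(8*t))
p = -3 (p = -5 + 2 = -3)
u(f) = -1/5 - f
g(a, J) = (6 + J)**2
(g(u(p), 47) + 1926) + U(-90) = ((6 + 47)**2 + 1926) + (1/8)*(165 - 90)/(-90) = (53**2 + 1926) + (1/8)*(-1/90)*75 = (2809 + 1926) - 5/48 = 4735 - 5/48 = 227275/48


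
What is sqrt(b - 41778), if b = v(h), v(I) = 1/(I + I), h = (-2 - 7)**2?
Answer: I*sqrt(13536070)/18 ≈ 204.4*I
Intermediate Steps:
h = 81 (h = (-9)**2 = 81)
v(I) = 1/(2*I)
b = 1/162 (b = (1/2)/81 = (1/2)*(1/81) = 1/162 ≈ 0.0061728)
sqrt(b - 41778) = sqrt(1/162 - 41778) = sqrt(-6768035/162) = I*sqrt(13536070)/18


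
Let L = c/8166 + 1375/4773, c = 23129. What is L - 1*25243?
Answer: -109306396923/4330702 ≈ -25240.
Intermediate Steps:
L = 13513663/4330702 (L = 23129/8166 + 1375/4773 = 13513663/4330702 ≈ 3.1204)
L - 1*25243 = 13513663/4330702 - 1*25243 = 13513663/4330702 - 25243 = -109306396923/4330702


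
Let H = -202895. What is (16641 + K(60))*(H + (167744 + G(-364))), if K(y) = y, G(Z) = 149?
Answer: -584568402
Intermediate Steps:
(16641 + K(60))*(H + (167744 + G(-364))) = (16641 + 60)*(-202895 + (167744 + 149)) = 16701*(-202895 + 167893) = 16701*(-35002) = -584568402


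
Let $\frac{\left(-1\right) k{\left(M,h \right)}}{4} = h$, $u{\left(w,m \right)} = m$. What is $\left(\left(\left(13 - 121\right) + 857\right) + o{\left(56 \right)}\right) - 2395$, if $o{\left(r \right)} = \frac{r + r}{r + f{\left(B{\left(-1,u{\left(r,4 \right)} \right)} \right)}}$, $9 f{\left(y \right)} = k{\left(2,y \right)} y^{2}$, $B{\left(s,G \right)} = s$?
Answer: $- \frac{208790}{127} \approx -1644.0$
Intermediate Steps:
$k{\left(M,h \right)} = - 4 h$
$f{\left(y \right)} = - \frac{4 y^{3}}{9}$ ($f{\left(y \right)} = \frac{- 4 y y^{2}}{9} = \frac{\left(-4\right) y^{3}}{9} = - \frac{4 y^{3}}{9}$)
$o{\left(r \right)} = \frac{2 r}{\frac{4}{9} + r}$ ($o{\left(r \right)} = \frac{r + r}{r - \frac{4 \left(-1\right)^{3}}{9}} = \frac{2 r}{r - - \frac{4}{9}} = \frac{2 r}{r + \frac{4}{9}} = \frac{2 r}{\frac{4}{9} + r}$)
$\left(\left(\left(13 - 121\right) + 857\right) + o{\left(56 \right)}\right) - 2395 = \left(\left(\left(13 - 121\right) + 857\right) + 18 \cdot 56 \frac{1}{4 + 9 \cdot 56}\right) - 2395 = \left(\left(-108 + 857\right) + 18 \cdot 56 \frac{1}{4 + 504}\right) - 2395 = \left(749 + 18 \cdot 56 \cdot \frac{1}{508}\right) - 2395 = \left(749 + \frac{252}{127}\right) - 2395 = \frac{95375}{127} - 2395 = - \frac{208790}{127}$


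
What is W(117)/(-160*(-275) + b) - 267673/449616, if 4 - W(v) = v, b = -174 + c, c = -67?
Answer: -11763909415/19674746544 ≈ -0.59792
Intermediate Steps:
b = -241 (b = -174 - 67 = -241)
W(v) = 4 - v
W(117)/(-160*(-275) + b) - 267673/449616 = (4 - 1*117)/(-160*(-275) - 241) - 267673/449616 = (4 - 117)/(44000 - 241) - 267673*1/449616 = -113/43759 - 267673/449616 = -11763909415/19674746544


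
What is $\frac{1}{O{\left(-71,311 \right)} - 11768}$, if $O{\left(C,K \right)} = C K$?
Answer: $- \frac{1}{33849} \approx -2.9543 \cdot 10^{-5}$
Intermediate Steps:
$\frac{1}{O{\left(-71,311 \right)} - 11768} = \frac{1}{\left(-71\right) 311 - 11768} = \frac{1}{-22081 - 11768} = \frac{1}{-33849} = - \frac{1}{33849}$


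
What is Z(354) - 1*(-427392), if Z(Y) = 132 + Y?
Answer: 427878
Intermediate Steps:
Z(354) - 1*(-427392) = (132 + 354) - 1*(-427392) = 486 + 427392 = 427878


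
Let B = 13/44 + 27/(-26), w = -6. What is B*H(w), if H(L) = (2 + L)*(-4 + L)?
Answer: -4250/143 ≈ -29.720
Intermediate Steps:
H(L) = (-4 + L)*(2 + L)
B = -425/572 (B = 13*(1/44) + 27*(-1/26) = 13/44 - 27/26 = -425/572 ≈ -0.74301)
B*H(w) = -425*(-8 + (-6)**2 - 2*(-6))/572 = -425*(-8 + 36 + 12)/572 = -425/572*40 = -4250/143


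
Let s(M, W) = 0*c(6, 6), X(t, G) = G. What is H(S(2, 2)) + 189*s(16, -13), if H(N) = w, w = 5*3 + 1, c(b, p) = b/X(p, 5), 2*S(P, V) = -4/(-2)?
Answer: 16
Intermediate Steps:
S(P, V) = 1 (S(P, V) = (-4/(-2))/2 = (-4*(-½))/2 = (½)*2 = 1)
c(b, p) = b/5
w = 16 (w = 15 + 1 = 16)
H(N) = 16
s(M, W) = 0 (s(M, W) = 0*((⅕)*6) = 0*(6/5) = 0)
H(S(2, 2)) + 189*s(16, -13) = 16 + 189*0 = 16 + 0 = 16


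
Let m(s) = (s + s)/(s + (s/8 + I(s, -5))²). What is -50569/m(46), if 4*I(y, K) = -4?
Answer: -55474193/1472 ≈ -37686.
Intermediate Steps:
I(y, K) = -1 (I(y, K) = (¼)*(-4) = -1)
m(s) = 2*s/(s + (-1 + s/8)²) (m(s) = (s + s)/(s + (s/8 - 1)²) = (2*s)/(s + (s*(⅛) - 1)²) = (2*s)/(s + (s/8 - 1)²) = (2*s)/(s + (-1 + s/8)²) = 2*s/(s + (-1 + s/8)²))
-50569/m(46) = -(50569/2 + 50569*(-8 + 46)²/5888) = -50569/(128*46/(38² + 2944)) = -50569/(128*46/(1444 + 2944)) = -50569/(128*46/4388) = -50569/(128*46*(1/4388)) = -50569/1472/1097 = -50569*1097/1472 = -55474193/1472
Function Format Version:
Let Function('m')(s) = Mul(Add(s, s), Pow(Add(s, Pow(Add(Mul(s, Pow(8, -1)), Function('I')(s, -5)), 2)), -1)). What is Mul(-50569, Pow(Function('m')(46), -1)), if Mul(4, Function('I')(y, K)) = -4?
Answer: Rational(-55474193, 1472) ≈ -37686.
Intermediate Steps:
Function('I')(y, K) = -1 (Function('I')(y, K) = Mul(Rational(1, 4), -4) = -1)
Function('m')(s) = Mul(2, s, Pow(Add(s, Pow(Add(-1, Mul(Rational(1, 8), s)), 2)), -1)) (Function('m')(s) = Mul(Add(s, s), Pow(Add(s, Pow(Add(Mul(s, Pow(8, -1)), -1), 2)), -1)) = Mul(Mul(2, s), Pow(Add(s, Pow(Add(Mul(s, Rational(1, 8)), -1), 2)), -1)) = Mul(Mul(2, s), Pow(Add(s, Pow(Add(Mul(Rational(1, 8), s), -1), 2)), -1)) = Mul(Mul(2, s), Pow(Add(s, Pow(Add(-1, Mul(Rational(1, 8), s)), 2)), -1)) = Mul(2, s, Pow(Add(s, Pow(Add(-1, Mul(Rational(1, 8), s)), 2)), -1)))
Mul(-50569, Pow(Function('m')(46), -1)) = Mul(-50569, Pow(Mul(128, 46, Pow(Add(Pow(Add(-8, 46), 2), Mul(64, 46)), -1)), -1)) = Mul(-50569, Pow(Mul(128, 46, Pow(Add(Pow(38, 2), 2944), -1)), -1)) = Mul(-50569, Pow(Mul(128, 46, Pow(Add(1444, 2944), -1)), -1)) = Mul(-50569, Pow(Mul(128, 46, Pow(4388, -1)), -1)) = Mul(-50569, Pow(Mul(128, 46, Rational(1, 4388)), -1)) = Mul(-50569, Pow(Rational(1472, 1097), -1)) = Mul(-50569, Rational(1097, 1472)) = Rational(-55474193, 1472)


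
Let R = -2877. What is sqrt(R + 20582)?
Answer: sqrt(17705) ≈ 133.06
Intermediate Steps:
sqrt(R + 20582) = sqrt(-2877 + 20582) = sqrt(17705)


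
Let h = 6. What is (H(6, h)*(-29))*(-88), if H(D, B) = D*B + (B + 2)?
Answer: 112288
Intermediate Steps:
H(D, B) = 2 + B + B*D (H(D, B) = B*D + (2 + B) = 2 + B + B*D)
(H(6, h)*(-29))*(-88) = ((2 + 6 + 6*6)*(-29))*(-88) = ((2 + 6 + 36)*(-29))*(-88) = (44*(-29))*(-88) = -1276*(-88) = 112288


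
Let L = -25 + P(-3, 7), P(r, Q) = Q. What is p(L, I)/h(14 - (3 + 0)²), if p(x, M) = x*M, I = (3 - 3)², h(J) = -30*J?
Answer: 0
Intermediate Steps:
I = 0 (I = 0² = 0)
L = -18 (L = -25 + 7 = -18)
p(x, M) = M*x
p(L, I)/h(14 - (3 + 0)²) = (0*(-18))/((-30*(14 - (3 + 0)²))) = 0/((-30*(14 - 1*3²))) = 0/((-30*(14 - 1*9))) = 0/((-30*(14 - 9))) = 0/((-30*5)) = 0/(-150) = 0*(-1/150) = 0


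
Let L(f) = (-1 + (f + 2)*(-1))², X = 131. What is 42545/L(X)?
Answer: 635/268 ≈ 2.3694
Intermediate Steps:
L(f) = (-3 - f)² (L(f) = (-1 + (2 + f)*(-1))² = (-1 + (-2 - f))² = (-3 - f)²)
42545/L(X) = 42545/((3 + 131)²) = 42545/(134²) = 42545/17956 = 42545*(1/17956) = 635/268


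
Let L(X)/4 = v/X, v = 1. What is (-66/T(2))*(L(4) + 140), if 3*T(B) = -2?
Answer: 13959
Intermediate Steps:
L(X) = 4/X (L(X) = 4*(1/X) = 4/X)
T(B) = -2/3 (T(B) = (1/3)*(-2) = -2/3)
(-66/T(2))*(L(4) + 140) = (-66/(-2/3))*(4/4 + 140) = (-66*(-3/2))*(4*(1/4) + 140) = 99*(1 + 140) = 99*141 = 13959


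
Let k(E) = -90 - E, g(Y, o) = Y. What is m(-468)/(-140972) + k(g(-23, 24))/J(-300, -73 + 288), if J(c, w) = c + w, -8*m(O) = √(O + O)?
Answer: 67/85 + 3*I*√26/563888 ≈ 0.78824 + 2.7128e-5*I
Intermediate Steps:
m(O) = -√2*√O/8 (m(O) = -√(O + O)/8 = -√2*√O/8)
m(-468)/(-140972) + k(g(-23, 24))/J(-300, -73 + 288) = -√2*√(-468)/8/(-140972) + (-90 - 1*(-23))/(-300 + (-73 + 288)) = -√2*6*I*√13/8*(-1/140972) + (-90 + 23)/(-300 + 215) = -3*I*√26/4*(-1/140972) - 67/(-85) = 3*I*√26/563888 - 67*(-1/85) = 3*I*√26/563888 + 67/85 = 67/85 + 3*I*√26/563888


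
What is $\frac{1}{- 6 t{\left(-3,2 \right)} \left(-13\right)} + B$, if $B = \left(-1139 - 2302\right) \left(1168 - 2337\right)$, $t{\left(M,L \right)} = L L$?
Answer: $\frac{1255029049}{312} \approx 4.0225 \cdot 10^{6}$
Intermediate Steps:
$t{\left(M,L \right)} = L^{2}$
$B = 4022529$ ($B = \left(-3441\right) \left(-1169\right) = 4022529$)
$\frac{1}{- 6 t{\left(-3,2 \right)} \left(-13\right)} + B = \frac{1}{- 6 \cdot 2^{2} \left(-13\right)} + 4022529 = \frac{1}{\left(-6\right) 4 \left(-13\right)} + 4022529 = \frac{1}{\left(-24\right) \left(-13\right)} + 4022529 = \frac{1}{312} + 4022529 = \frac{1255029049}{312}$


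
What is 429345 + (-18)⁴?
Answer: 534321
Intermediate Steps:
429345 + (-18)⁴ = 429345 + 104976 = 534321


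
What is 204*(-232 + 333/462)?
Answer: -3632934/77 ≈ -47181.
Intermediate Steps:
204*(-232 + 333/462) = 204*(-232 + 333*(1/462)) = 204*(-232 + 111/154) = 204*(-35617/154) = -3632934/77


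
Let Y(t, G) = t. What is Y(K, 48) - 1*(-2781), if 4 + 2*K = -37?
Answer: 5521/2 ≈ 2760.5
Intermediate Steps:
K = -41/2 (K = -2 + (½)*(-37) = -2 - 37/2 = -41/2 ≈ -20.500)
Y(K, 48) - 1*(-2781) = -41/2 - 1*(-2781) = -41/2 + 2781 = 5521/2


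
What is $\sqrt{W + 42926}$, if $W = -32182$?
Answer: $2 \sqrt{2686} \approx 103.65$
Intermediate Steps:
$\sqrt{W + 42926} = \sqrt{-32182 + 42926} = \sqrt{10744} = 2 \sqrt{2686}$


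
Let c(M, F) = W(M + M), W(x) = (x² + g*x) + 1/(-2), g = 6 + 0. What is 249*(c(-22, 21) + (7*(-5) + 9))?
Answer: 819459/2 ≈ 4.0973e+5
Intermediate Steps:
g = 6
W(x) = -½ + x² + 6*x (W(x) = (x² + 6*x) + 1/(-2) = (x² + 6*x) - ½ = -½ + x² + 6*x)
c(M, F) = -½ + 4*M² + 12*M (c(M, F) = -½ + (M + M)² + 6*(M + M) = -½ + (2*M)² + 6*(2*M) = -½ + 4*M² + 12*M)
249*(c(-22, 21) + (7*(-5) + 9)) = 249*((-½ + 4*(-22)² + 12*(-22)) + (7*(-5) + 9)) = 249*((-½ + 4*484 - 264) + (-35 + 9)) = 249*((-½ + 1936 - 264) - 26) = 249*(3343/2 - 26) = 249*(3291/2) = 819459/2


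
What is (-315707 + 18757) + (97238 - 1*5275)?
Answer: -204987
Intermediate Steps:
(-315707 + 18757) + (97238 - 1*5275) = -296950 + (97238 - 5275) = -296950 + 91963 = -204987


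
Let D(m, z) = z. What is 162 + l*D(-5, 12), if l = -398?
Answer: -4614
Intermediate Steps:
162 + l*D(-5, 12) = 162 - 398*12 = 162 - 4776 = -4614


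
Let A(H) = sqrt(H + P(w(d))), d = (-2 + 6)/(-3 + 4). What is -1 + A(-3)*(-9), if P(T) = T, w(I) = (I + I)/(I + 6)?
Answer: -1 - 9*I*sqrt(55)/5 ≈ -1.0 - 13.349*I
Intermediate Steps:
d = 4 (d = 4/1 = 4*1 = 4)
w(I) = 2*I/(6 + I) (w(I) = (2*I)/(6 + I) = 2*I/(6 + I))
A(H) = sqrt(4/5 + H) (A(H) = sqrt(H + 2*4/(6 + 4)) = sqrt(H + 2*4/10) = sqrt(H + 2*4*(1/10)) = sqrt(H + 4/5) = sqrt(4/5 + H))
-1 + A(-3)*(-9) = -1 + (sqrt(20 + 25*(-3))/5)*(-9) = -1 + (sqrt(20 - 75)/5)*(-9) = -1 + (sqrt(-55)/5)*(-9) = -1 + ((I*sqrt(55))/5)*(-9) = -1 + (I*sqrt(55)/5)*(-9) = -1 - 9*I*sqrt(55)/5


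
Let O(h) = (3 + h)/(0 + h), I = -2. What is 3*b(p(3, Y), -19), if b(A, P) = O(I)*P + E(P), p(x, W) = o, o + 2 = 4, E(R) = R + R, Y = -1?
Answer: -171/2 ≈ -85.500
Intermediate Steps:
E(R) = 2*R
O(h) = (3 + h)/h
o = 2 (o = -2 + 4 = 2)
p(x, W) = 2
b(A, P) = 3*P/2 (b(A, P) = ((3 - 2)/(-2))*P + 2*P = (-½*1)*P + 2*P = -P/2 + 2*P = 3*P/2)
3*b(p(3, Y), -19) = 3*((3/2)*(-19)) = 3*(-57/2) = -171/2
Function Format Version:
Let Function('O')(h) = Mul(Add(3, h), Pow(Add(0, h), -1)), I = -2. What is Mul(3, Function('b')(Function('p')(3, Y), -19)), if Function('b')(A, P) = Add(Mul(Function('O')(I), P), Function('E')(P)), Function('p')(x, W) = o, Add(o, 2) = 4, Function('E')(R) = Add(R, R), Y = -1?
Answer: Rational(-171, 2) ≈ -85.500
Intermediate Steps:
Function('E')(R) = Mul(2, R)
Function('O')(h) = Mul(Pow(h, -1), Add(3, h)) (Function('O')(h) = Mul(Add(3, h), Pow(h, -1)) = Mul(Pow(h, -1), Add(3, h)))
o = 2 (o = Add(-2, 4) = 2)
Function('p')(x, W) = 2
Function('b')(A, P) = Mul(Rational(3, 2), P) (Function('b')(A, P) = Add(Mul(Mul(Pow(-2, -1), Add(3, -2)), P), Mul(2, P)) = Add(Mul(Mul(Rational(-1, 2), 1), P), Mul(2, P)) = Add(Mul(Rational(-1, 2), P), Mul(2, P)) = Mul(Rational(3, 2), P))
Mul(3, Function('b')(Function('p')(3, Y), -19)) = Mul(3, Mul(Rational(3, 2), -19)) = Mul(3, Rational(-57, 2)) = Rational(-171, 2)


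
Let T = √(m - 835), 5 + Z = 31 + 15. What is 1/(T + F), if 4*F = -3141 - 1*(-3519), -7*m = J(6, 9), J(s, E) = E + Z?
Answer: 294/30403 - 4*I*√4585/91209 ≈ 0.0096701 - 0.0029696*I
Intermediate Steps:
Z = 41 (Z = -5 + (31 + 15) = -5 + 46 = 41)
J(s, E) = 41 + E (J(s, E) = E + 41 = 41 + E)
m = -50/7 (m = -(41 + 9)/7 = -⅐*50 = -50/7 ≈ -7.1429)
F = 189/2 (F = (-3141 - 1*(-3519))/4 = (-3141 + 3519)/4 = (¼)*378 = 189/2 ≈ 94.500)
T = 3*I*√4585/7 (T = √(-50/7 - 835) = √(-5895/7) = 3*I*√4585/7 ≈ 29.02*I)
1/(T + F) = 1/(3*I*√4585/7 + 189/2) = 1/(189/2 + 3*I*√4585/7)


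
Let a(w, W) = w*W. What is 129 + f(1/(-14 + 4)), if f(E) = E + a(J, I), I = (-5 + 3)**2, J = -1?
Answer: 1249/10 ≈ 124.90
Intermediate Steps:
I = 4 (I = (-2)**2 = 4)
a(w, W) = W*w
f(E) = -4 + E (f(E) = E + 4*(-1) = E - 4 = -4 + E)
129 + f(1/(-14 + 4)) = 129 + (-4 + 1/(-14 + 4)) = 129 + (-4 + 1/(-10)) = 129 + (-4 - 1/10) = 129 - 41/10 = 1249/10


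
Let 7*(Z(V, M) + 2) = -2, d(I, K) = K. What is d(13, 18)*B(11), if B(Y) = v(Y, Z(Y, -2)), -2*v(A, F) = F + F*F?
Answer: -1296/49 ≈ -26.449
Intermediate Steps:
Z(V, M) = -16/7 (Z(V, M) = -2 + (⅐)*(-2) = -2 - 2/7 = -16/7)
v(A, F) = -F/2 - F²/2 (v(A, F) = -(F + F*F)/2 = -(F + F²)/2 = -F/2 - F²/2)
B(Y) = -72/49 (B(Y) = -½*(-16/7)*(1 - 16/7) = -½*(-16/7)*(-9/7) = -72/49)
d(13, 18)*B(11) = 18*(-72/49) = -1296/49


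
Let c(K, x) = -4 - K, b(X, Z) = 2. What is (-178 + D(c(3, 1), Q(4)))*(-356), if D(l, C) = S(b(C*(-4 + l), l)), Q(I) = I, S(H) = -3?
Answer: 64436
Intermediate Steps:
D(l, C) = -3
(-178 + D(c(3, 1), Q(4)))*(-356) = (-178 - 3)*(-356) = -181*(-356) = 64436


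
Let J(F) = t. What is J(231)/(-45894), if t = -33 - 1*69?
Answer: 17/7649 ≈ 0.0022225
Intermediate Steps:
t = -102 (t = -33 - 69 = -102)
J(F) = -102
J(231)/(-45894) = -102/(-45894) = -102*(-1/45894) = 17/7649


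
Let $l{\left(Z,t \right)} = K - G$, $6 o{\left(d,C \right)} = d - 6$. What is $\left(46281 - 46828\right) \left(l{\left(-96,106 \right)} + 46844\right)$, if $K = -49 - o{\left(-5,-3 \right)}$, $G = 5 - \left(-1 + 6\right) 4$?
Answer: $- \frac{153636437}{6} \approx -2.5606 \cdot 10^{7}$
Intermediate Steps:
$o{\left(d,C \right)} = -1 + \frac{d}{6}$ ($o{\left(d,C \right)} = \frac{d - 6}{6} = \frac{-6 + d}{6} = -1 + \frac{d}{6}$)
$G = -15$ ($G = 5 - 5 \cdot 4 = 5 - 20 = -15$)
$K = - \frac{283}{6}$ ($K = -49 - \left(-1 + \frac{1}{6} \left(-5\right)\right) = -49 - \left(-1 - \frac{5}{6}\right) = -49 - - \frac{11}{6} = -49 + \frac{11}{6} = - \frac{283}{6} \approx -47.167$)
$l{\left(Z,t \right)} = - \frac{193}{6}$ ($l{\left(Z,t \right)} = - \frac{283}{6} - -15 = - \frac{283}{6} + 15 = - \frac{193}{6}$)
$\left(46281 - 46828\right) \left(l{\left(-96,106 \right)} + 46844\right) = \left(46281 - 46828\right) \left(- \frac{193}{6} + 46844\right) = \left(-547\right) \frac{280871}{6} = - \frac{153636437}{6}$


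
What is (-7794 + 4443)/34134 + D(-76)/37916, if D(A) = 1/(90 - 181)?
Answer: -1927029515/19629075284 ≈ -0.098172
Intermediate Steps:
D(A) = -1/91 (D(A) = 1/(-91) = -1/91)
(-7794 + 4443)/34134 + D(-76)/37916 = (-7794 + 4443)/34134 - 1/91/37916 = -3351*1/34134 - 1/91*1/37916 = -1117/11378 - 1/3450356 = -1927029515/19629075284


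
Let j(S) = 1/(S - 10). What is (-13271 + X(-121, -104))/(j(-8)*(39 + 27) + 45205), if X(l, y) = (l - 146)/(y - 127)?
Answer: -1532667/5220754 ≈ -0.29357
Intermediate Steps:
j(S) = 1/(-10 + S)
X(l, y) = (-146 + l)/(-127 + y)
(-13271 + X(-121, -104))/(j(-8)*(39 + 27) + 45205) = (-13271 + (-146 - 121)/(-127 - 104))/((39 + 27)/(-10 - 8) + 45205) = (-13271 - 267/(-231))/(66/(-18) + 45205) = (-13271 - 1/231*(-267))/(-1/18*66 + 45205) = (-13271 + 89/77)/(-11/3 + 45205) = -1021778/(77*135604/3) = -1021778/77*3/135604 = -1532667/5220754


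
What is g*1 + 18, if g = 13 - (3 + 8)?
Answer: 20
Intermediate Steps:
g = 2 (g = 13 - 1*11 = 13 - 11 = 2)
g*1 + 18 = 2*1 + 18 = 2 + 18 = 20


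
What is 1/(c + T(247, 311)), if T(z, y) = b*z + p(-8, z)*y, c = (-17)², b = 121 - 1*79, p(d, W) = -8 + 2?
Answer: 1/8797 ≈ 0.00011368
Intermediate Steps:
p(d, W) = -6
b = 42 (b = 121 - 79 = 42)
c = 289
T(z, y) = -6*y + 42*z (T(z, y) = 42*z - 6*y = -6*y + 42*z)
1/(c + T(247, 311)) = 1/(289 + (-6*311 + 42*247)) = 1/(289 + (-1866 + 10374)) = 1/(289 + 8508) = 1/8797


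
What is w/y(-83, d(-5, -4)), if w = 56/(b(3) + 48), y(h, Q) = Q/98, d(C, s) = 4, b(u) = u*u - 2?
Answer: 1372/55 ≈ 24.945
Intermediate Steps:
b(u) = -2 + u² (b(u) = u² - 2 = -2 + u²)
y(h, Q) = Q/98 (y(h, Q) = Q*(1/98) = Q/98)
w = 56/55 (w = 56/((-2 + 3²) + 48) = 56/((-2 + 9) + 48) = 56/(7 + 48) = 56/55 ≈ 1.0182)
w/y(-83, d(-5, -4)) = 56/(55*(((1/98)*4))) = 56/(55*(2/49)) = (56/55)*(49/2) = 1372/55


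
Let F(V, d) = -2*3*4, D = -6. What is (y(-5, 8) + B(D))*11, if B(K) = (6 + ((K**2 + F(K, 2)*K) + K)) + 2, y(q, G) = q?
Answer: 1947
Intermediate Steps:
F(V, d) = -24 (F(V, d) = -6*4 = -24)
B(K) = 8 + K**2 - 23*K (B(K) = (6 + ((K**2 - 24*K) + K)) + 2 = (6 + (K**2 - 23*K)) + 2 = (6 + K**2 - 23*K) + 2 = 8 + K**2 - 23*K)
(y(-5, 8) + B(D))*11 = (-5 + (8 + (-6)**2 - 23*(-6)))*11 = (-5 + (8 + 36 + 138))*11 = (-5 + 182)*11 = 177*11 = 1947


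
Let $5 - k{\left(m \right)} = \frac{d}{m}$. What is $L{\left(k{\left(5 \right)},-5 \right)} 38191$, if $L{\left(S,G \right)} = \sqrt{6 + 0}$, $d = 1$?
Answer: $38191 \sqrt{6} \approx 93549.0$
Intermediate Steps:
$k{\left(m \right)} = 5 - \frac{1}{m}$ ($k{\left(m \right)} = 5 - 1 \frac{1}{m} = 5 - \frac{1}{m}$)
$L{\left(S,G \right)} = \sqrt{6}$
$L{\left(k{\left(5 \right)},-5 \right)} 38191 = \sqrt{6} \cdot 38191 = 38191 \sqrt{6}$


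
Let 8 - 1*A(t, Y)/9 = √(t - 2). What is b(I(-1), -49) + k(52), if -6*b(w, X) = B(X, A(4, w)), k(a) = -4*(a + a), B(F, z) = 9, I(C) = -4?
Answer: -835/2 ≈ -417.50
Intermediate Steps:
A(t, Y) = 72 - 9*√(-2 + t) (A(t, Y) = 72 - 9*√(t - 2) = 72 - 9*√(-2 + t))
k(a) = -8*a
b(w, X) = -3/2 (b(w, X) = -⅙*9 = -3/2)
b(I(-1), -49) + k(52) = -3/2 - 8*52 = -3/2 - 416 = -835/2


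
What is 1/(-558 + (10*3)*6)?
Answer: -1/378 ≈ -0.0026455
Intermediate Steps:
1/(-558 + (10*3)*6) = 1/(-558 + 30*6) = 1/(-558 + 180) = 1/(-378) = -1/378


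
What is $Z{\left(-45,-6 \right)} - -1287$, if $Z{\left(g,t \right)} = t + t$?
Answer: $1275$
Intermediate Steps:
$Z{\left(g,t \right)} = 2 t$
$Z{\left(-45,-6 \right)} - -1287 = 2 \left(-6\right) - -1287 = -12 + 1287 = 1275$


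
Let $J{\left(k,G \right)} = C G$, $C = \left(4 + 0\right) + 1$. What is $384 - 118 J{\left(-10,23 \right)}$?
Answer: $-13186$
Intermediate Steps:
$C = 5$ ($C = 4 + 1 = 5$)
$J{\left(k,G \right)} = 5 G$
$384 - 118 J{\left(-10,23 \right)} = 384 - 118 \cdot 5 \cdot 23 = 384 - 13570 = -13186$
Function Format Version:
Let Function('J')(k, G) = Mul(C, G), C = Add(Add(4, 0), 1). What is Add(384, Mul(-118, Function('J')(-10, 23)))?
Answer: -13186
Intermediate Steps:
C = 5 (C = Add(4, 1) = 5)
Function('J')(k, G) = Mul(5, G)
Add(384, Mul(-118, Function('J')(-10, 23))) = Add(384, Mul(-118, Mul(5, 23))) = Add(384, Mul(-118, 115)) = Add(384, -13570) = -13186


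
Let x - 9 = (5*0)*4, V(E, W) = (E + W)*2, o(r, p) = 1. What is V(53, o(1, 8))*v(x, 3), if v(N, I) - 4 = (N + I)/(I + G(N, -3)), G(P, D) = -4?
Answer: -864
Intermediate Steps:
V(E, W) = 2*E + 2*W
x = 9 (x = 9 + (5*0)*4 = 9 + 0*4 = 9 + 0 = 9)
v(N, I) = 4 + (I + N)/(-4 + I) (v(N, I) = 4 + (N + I)/(I - 4) = 4 + (I + N)/(-4 + I))
V(53, o(1, 8))*v(x, 3) = (2*53 + 2*1)*((-16 + 9 + 5*3)/(-4 + 3)) = (106 + 2)*((-16 + 9 + 15)/(-1)) = 108*(-1*8) = 108*(-8) = -864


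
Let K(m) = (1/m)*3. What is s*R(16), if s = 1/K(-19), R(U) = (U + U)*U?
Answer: -9728/3 ≈ -3242.7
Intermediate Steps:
K(m) = 3/m
R(U) = 2*U² (R(U) = (2*U)*U = 2*U²)
s = -19/3 (s = 1/(3/(-19)) = 1/(3*(-1/19)) = 1/(-3/19) = -19/3 ≈ -6.3333)
s*R(16) = -38*16²/3 = -38*256/3 = -19/3*512 = -9728/3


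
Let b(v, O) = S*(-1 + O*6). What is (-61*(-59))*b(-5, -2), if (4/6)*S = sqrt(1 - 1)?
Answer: 0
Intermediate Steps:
S = 0 (S = 3*sqrt(1 - 1)/2 = 3*sqrt(0)/2 = (3/2)*0 = 0)
b(v, O) = 0 (b(v, O) = 0*(-1 + O*6) = 0*(-1 + 6*O) = 0)
(-61*(-59))*b(-5, -2) = -61*(-59)*0 = 3599*0 = 0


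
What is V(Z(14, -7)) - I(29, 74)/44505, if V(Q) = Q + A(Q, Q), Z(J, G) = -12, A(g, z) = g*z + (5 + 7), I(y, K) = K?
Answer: 6408646/44505 ≈ 144.00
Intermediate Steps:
A(g, z) = 12 + g*z (A(g, z) = g*z + 12 = 12 + g*z)
V(Q) = 12 + Q + Q² (V(Q) = Q + (12 + Q*Q) = Q + (12 + Q²) = 12 + Q + Q²)
V(Z(14, -7)) - I(29, 74)/44505 = (12 - 12 + (-12)²) - 74/44505 = (12 - 12 + 144) - 74/44505 = 144 - 1*74/44505 = 144 - 74/44505 = 6408646/44505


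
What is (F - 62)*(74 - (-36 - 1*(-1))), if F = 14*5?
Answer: 872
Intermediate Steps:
F = 70
(F - 62)*(74 - (-36 - 1*(-1))) = (70 - 62)*(74 - (-36 - 1*(-1))) = 8*(74 - (-36 + 1)) = 8*(74 - 1*(-35)) = 8*(74 + 35) = 8*109 = 872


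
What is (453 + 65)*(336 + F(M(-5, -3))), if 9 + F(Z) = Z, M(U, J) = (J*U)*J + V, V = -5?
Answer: 143486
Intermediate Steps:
M(U, J) = -5 + U*J² (M(U, J) = (J*U)*J - 5 = U*J² - 5 = -5 + U*J²)
F(Z) = -9 + Z
(453 + 65)*(336 + F(M(-5, -3))) = (453 + 65)*(336 + (-9 + (-5 - 5*(-3)²))) = 518*(336 + (-9 + (-5 - 5*9))) = 518*(336 + (-9 + (-5 - 45))) = 518*(336 + (-9 - 50)) = 518*(336 - 59) = 518*277 = 143486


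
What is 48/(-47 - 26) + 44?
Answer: 3164/73 ≈ 43.342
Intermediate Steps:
48/(-47 - 26) + 44 = 48/(-73) + 44 = -1/73*48 + 44 = -48/73 + 44 = 3164/73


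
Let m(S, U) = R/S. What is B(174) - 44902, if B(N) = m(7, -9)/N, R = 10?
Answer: -27345313/609 ≈ -44902.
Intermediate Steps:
m(S, U) = 10/S
B(N) = 10/(7*N) (B(N) = (10/7)/N = (10*(1/7))/N = 10/(7*N))
B(174) - 44902 = (10/7)/174 - 44902 = (10/7)*(1/174) - 44902 = 5/609 - 44902 = -27345313/609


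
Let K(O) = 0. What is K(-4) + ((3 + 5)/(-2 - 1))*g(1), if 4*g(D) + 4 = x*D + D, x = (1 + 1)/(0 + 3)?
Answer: 14/9 ≈ 1.5556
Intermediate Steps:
x = 2/3 ≈ 0.66667
g(D) = -1 + 5*D/12 (g(D) = -1 + (2*D/3 + D)/4 = -1 + (5*D/3)/4 = -1 + 5*D/12)
K(-4) + ((3 + 5)/(-2 - 1))*g(1) = 0 + ((3 + 5)/(-2 - 1))*(-1 + (5/12)*1) = 0 + (8/(-3))*(-1 + 5/12) = 0 + (8*(-1/3))*(-7/12) = 0 - 8/3*(-7/12) = 0 + 14/9 = 14/9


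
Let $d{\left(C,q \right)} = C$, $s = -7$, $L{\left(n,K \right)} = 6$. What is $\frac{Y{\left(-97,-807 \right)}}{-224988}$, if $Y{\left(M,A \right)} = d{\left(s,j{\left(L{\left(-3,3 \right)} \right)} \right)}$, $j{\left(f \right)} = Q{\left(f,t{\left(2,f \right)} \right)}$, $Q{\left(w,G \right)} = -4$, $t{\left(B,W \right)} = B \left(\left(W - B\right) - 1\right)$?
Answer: $\frac{7}{224988} \approx 3.1113 \cdot 10^{-5}$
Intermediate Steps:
$t{\left(B,W \right)} = B \left(-1 + W - B\right)$
$j{\left(f \right)} = -4$
$Y{\left(M,A \right)} = -7$
$\frac{Y{\left(-97,-807 \right)}}{-224988} = - \frac{7}{-224988} = \left(-7\right) \left(- \frac{1}{224988}\right) = \frac{7}{224988}$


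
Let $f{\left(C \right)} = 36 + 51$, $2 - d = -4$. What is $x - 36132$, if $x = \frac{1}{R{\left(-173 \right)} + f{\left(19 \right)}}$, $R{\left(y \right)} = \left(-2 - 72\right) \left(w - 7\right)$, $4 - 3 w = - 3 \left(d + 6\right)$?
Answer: $- \frac{41371143}{1145} \approx -36132.0$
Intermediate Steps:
$d = 6$ ($d = 2 - -4 = 2 + 4 = 6$)
$f{\left(C \right)} = 87$
$w = \frac{40}{3}$ ($w = \frac{4}{3} - \frac{\left(-3\right) \left(6 + 6\right)}{3} = \frac{4}{3} - \frac{\left(-3\right) 12}{3} = \frac{4}{3} - -12 = \frac{4}{3} + 12 = \frac{40}{3} \approx 13.333$)
$R{\left(y \right)} = - \frac{1406}{3}$ ($R{\left(y \right)} = \left(-2 - 72\right) \left(\frac{40}{3} - 7\right) = \left(-74\right) \frac{19}{3} = - \frac{1406}{3}$)
$x = - \frac{3}{1145}$ ($x = \frac{1}{- \frac{1406}{3} + 87} = \frac{1}{- \frac{1145}{3}} = - \frac{3}{1145} \approx -0.0026201$)
$x - 36132 = - \frac{3}{1145} - 36132 = - \frac{41371143}{1145}$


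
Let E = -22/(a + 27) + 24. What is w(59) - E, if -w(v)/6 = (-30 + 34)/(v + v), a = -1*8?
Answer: -25834/1121 ≈ -23.046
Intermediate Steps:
a = -8
E = 434/19 (E = -22/(-8 + 27) + 24 = -22/19 + 24 = 434/19 ≈ 22.842)
w(v) = -12/v (w(v) = -6*(-30 + 34)/(v + v) = -24/(2*v) = -24*1/(2*v) = -12/v)
w(59) - E = -12/59 - 1*434/19 = -12*1/59 - 434/19 = -12/59 - 434/19 = -25834/1121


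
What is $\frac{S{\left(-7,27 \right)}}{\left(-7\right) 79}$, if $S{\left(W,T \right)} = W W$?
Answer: $- \frac{7}{79} \approx -0.088608$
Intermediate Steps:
$S{\left(W,T \right)} = W^{2}$
$\frac{S{\left(-7,27 \right)}}{\left(-7\right) 79} = \frac{\left(-7\right)^{2}}{\left(-7\right) 79} = \frac{49}{-553} = 49 \left(- \frac{1}{553}\right) = - \frac{7}{79}$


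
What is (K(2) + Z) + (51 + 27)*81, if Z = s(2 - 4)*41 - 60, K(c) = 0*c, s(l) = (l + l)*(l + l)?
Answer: 6914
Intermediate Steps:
s(l) = 4*l² (s(l) = (2*l)*(2*l) = 4*l²)
K(c) = 0
Z = 596 (Z = (4*(2 - 4)²)*41 - 60 = (4*(-2)²)*41 - 60 = (4*4)*41 - 60 = 16*41 - 60 = 656 - 60 = 596)
(K(2) + Z) + (51 + 27)*81 = (0 + 596) + (51 + 27)*81 = 596 + 78*81 = 596 + 6318 = 6914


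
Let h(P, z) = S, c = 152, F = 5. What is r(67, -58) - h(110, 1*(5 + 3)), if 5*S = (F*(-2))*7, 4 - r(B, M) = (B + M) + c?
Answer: -143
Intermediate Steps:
r(B, M) = -148 - B - M (r(B, M) = 4 - ((B + M) + 152) = 4 - (152 + B + M) = 4 + (-152 - B - M) = -148 - B - M)
S = -14 (S = ((5*(-2))*7)/5 = (-10*7)/5 = (1/5)*(-70) = -14)
h(P, z) = -14
r(67, -58) - h(110, 1*(5 + 3)) = (-148 - 1*67 - 1*(-58)) - 1*(-14) = (-148 - 67 + 58) + 14 = -157 + 14 = -143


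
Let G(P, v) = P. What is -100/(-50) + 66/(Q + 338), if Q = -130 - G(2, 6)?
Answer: 239/103 ≈ 2.3204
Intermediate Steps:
Q = -132 (Q = -130 - 1*2 = -130 - 2 = -132)
-100/(-50) + 66/(Q + 338) = -100/(-50) + 66/(-132 + 338) = -100*(-1/50) + 66/206 = 2 + 66*(1/206) = 2 + 33/103 = 239/103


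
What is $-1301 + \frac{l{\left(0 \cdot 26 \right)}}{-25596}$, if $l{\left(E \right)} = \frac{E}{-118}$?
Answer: $-1301$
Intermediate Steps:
$l{\left(E \right)} = - \frac{E}{118}$ ($l{\left(E \right)} = E \left(- \frac{1}{118}\right) = - \frac{E}{118}$)
$-1301 + \frac{l{\left(0 \cdot 26 \right)}}{-25596} = -1301 + \frac{\left(- \frac{1}{118}\right) 0 \cdot 26}{-25596} = -1301 + \left(- \frac{1}{118}\right) 0 \left(- \frac{1}{25596}\right) = -1301 + 0 \left(- \frac{1}{25596}\right) = -1301 + 0 = -1301$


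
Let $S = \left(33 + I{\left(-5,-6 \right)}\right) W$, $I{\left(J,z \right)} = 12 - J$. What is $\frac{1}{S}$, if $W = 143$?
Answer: $\frac{1}{7150} \approx 0.00013986$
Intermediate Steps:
$S = 7150$ ($S = \left(33 + \left(12 - -5\right)\right) 143 = \left(33 + \left(12 + 5\right)\right) 143 = \left(33 + 17\right) 143 = 50 \cdot 143 = 7150$)
$\frac{1}{S} = \frac{1}{7150}$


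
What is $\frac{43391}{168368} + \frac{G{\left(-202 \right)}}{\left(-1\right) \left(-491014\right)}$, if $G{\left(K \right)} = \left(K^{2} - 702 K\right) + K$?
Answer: $\frac{26008460941}{41335522576} \approx 0.6292$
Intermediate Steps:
$G{\left(K \right)} = K^{2} - 701 K$
$\frac{43391}{168368} + \frac{G{\left(-202 \right)}}{\left(-1\right) \left(-491014\right)} = \frac{43391}{168368} + \frac{\left(-202\right) \left(-701 - 202\right)}{\left(-1\right) \left(-491014\right)} = 43391 \cdot \frac{1}{168368} + \frac{\left(-202\right) \left(-903\right)}{491014} = \frac{43391}{168368} + 182406 \cdot \frac{1}{491014} = \frac{43391}{168368} + \frac{91203}{245507} = \frac{26008460941}{41335522576}$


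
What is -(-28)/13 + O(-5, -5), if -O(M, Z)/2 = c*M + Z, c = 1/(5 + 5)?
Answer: 171/13 ≈ 13.154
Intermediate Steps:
c = 1/10 ≈ 0.10000
O(M, Z) = -2*Z - M/5 (O(M, Z) = -2*(M/10 + Z) = -2*(Z + M/10) = -2*Z - M/5)
-(-28)/13 + O(-5, -5) = -(-28)/13 + (-2*(-5) - 1/5*(-5)) = -(-28)/13 + (10 + 1) = -4*(-7/13) + 11 = 28/13 + 11 = 171/13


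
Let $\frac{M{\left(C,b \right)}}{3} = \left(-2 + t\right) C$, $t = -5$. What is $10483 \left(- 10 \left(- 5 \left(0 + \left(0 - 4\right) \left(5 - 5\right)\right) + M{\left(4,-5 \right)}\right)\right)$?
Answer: $8805720$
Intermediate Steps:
$M{\left(C,b \right)} = - 21 C$ ($M{\left(C,b \right)} = 3 \left(-2 - 5\right) C = 3 \left(- 7 C\right) = - 21 C$)
$10483 \left(- 10 \left(- 5 \left(0 + \left(0 - 4\right) \left(5 - 5\right)\right) + M{\left(4,-5 \right)}\right)\right) = 10483 \left(- 10 \left(- 5 \left(0 + \left(0 - 4\right) \left(5 - 5\right)\right) - 84\right)\right) = 10483 \left(- 10 \left(- 5 \left(0 - 0\right) - 84\right)\right) = 10483 \left(- 10 \left(- 5 \left(0 + 0\right) - 84\right)\right) = 10483 \left(- 10 \left(\left(-5\right) 0 - 84\right)\right) = 10483 \left(- 10 \left(0 - 84\right)\right) = 10483 \left(\left(-10\right) \left(-84\right)\right) = 10483 \cdot 840 = 8805720$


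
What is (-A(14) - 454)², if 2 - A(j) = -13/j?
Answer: 40921609/196 ≈ 2.0878e+5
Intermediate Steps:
A(j) = 2 + 13/j (A(j) = 2 - (-13)/j = 2 + 13/j)
(-A(14) - 454)² = (-(2 + 13/14) - 454)² = (-1*41/14 - 454)² = (-41/14 - 454)² = (-6397/14)² = 40921609/196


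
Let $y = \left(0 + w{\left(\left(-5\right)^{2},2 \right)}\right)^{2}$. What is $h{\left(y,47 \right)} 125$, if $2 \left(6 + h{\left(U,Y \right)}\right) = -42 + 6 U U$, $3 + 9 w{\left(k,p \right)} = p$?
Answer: $- \frac{7381000}{2187} \approx -3374.9$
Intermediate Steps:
$w{\left(k,p \right)} = - \frac{1}{3} + \frac{p}{9}$
$y = \frac{1}{81}$ ($y = \left(0 + \left(- \frac{1}{3} + \frac{1}{9} \cdot 2\right)\right)^{2} = \left(0 + \left(- \frac{1}{3} + \frac{2}{9}\right)\right)^{2} = \left(0 - \frac{1}{9}\right)^{2} = \left(- \frac{1}{9}\right)^{2} = \frac{1}{81} \approx 0.012346$)
$h{\left(U,Y \right)} = -27 + 3 U^{2}$ ($h{\left(U,Y \right)} = -6 + \frac{-42 + 6 U U}{2} = -6 + \frac{-42 + 6 U^{2}}{2} = -6 + \left(-21 + 3 U^{2}\right) = -27 + 3 U^{2}$)
$h{\left(y,47 \right)} 125 = \left(-27 + \frac{3}{6561}\right) 125 = \left(-27 + 3 \cdot \frac{1}{6561}\right) 125 = \left(-27 + \frac{1}{2187}\right) 125 = \left(- \frac{59048}{2187}\right) 125 = - \frac{7381000}{2187}$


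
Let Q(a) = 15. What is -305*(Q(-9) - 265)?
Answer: 76250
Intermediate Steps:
-305*(Q(-9) - 265) = -305*(15 - 265) = -305*(-250) = 76250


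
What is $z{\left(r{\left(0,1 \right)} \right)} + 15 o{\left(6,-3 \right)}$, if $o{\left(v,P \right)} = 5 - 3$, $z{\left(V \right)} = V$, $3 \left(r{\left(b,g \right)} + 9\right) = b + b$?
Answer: $21$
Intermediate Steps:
$r{\left(b,g \right)} = -9 + \frac{2 b}{3}$ ($r{\left(b,g \right)} = -9 + \frac{b + b}{3} = -9 + \frac{2 b}{3}$)
$o{\left(v,P \right)} = 2$
$z{\left(r{\left(0,1 \right)} \right)} + 15 o{\left(6,-3 \right)} = \left(-9 + \frac{2}{3} \cdot 0\right) + 15 \cdot 2 = \left(-9 + 0\right) + 30 = -9 + 30 = 21$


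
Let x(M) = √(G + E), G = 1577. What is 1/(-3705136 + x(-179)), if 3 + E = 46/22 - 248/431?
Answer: -17566049776/65084603395380017 - √35412989579/65084603395380017 ≈ -2.6990e-7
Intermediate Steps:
E = -7038/4741 (E = -3 + (46/22 - 248/431) = -3 + (46*(1/22) - 248*1/431) = -3 + (23/11 - 248/431) = -3 + 7185/4741 = -7038/4741 ≈ -1.4845)
x(M) = √35412989579/4741 (x(M) = √(1577 - 7038/4741) = √(7469519/4741) = √35412989579/4741)
1/(-3705136 + x(-179)) = 1/(-3705136 + √35412989579/4741)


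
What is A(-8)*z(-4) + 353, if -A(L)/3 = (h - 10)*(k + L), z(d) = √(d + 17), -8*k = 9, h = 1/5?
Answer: 353 - 10731*√13/40 ≈ -614.28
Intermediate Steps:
h = ⅕ ≈ 0.20000
k = -9/8 (k = -⅛*9 = -9/8 ≈ -1.1250)
z(d) = √(17 + d)
A(L) = -1323/40 + 147*L/5 (A(L) = -3*(⅕ - 10)*(-9/8 + L) = -(-147)*(-9/8 + L)/5 = -3*(441/40 - 49*L/5) = -1323/40 + 147*L/5)
A(-8)*z(-4) + 353 = (-1323/40 + (147/5)*(-8))*√(17 - 4) + 353 = (-1323/40 - 1176/5)*√13 + 353 = -10731*√13/40 + 353 = 353 - 10731*√13/40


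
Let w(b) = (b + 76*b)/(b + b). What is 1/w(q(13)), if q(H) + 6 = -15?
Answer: 2/77 ≈ 0.025974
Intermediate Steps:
q(H) = -21 (q(H) = -6 - 15 = -21)
w(b) = 77/2 (w(b) = (77*b)/((2*b)) = (77*b)*(1/(2*b)) = 77/2)
1/w(q(13)) = 1/(77/2) = 2/77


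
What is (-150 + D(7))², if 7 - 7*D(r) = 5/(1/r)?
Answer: 23716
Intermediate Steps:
D(r) = 1 - 5*r/7 (D(r) = 1 - 5/(7*(1/r)) = 1 - 5*r/7)
(-150 + D(7))² = (-150 + (1 - 5/7*7))² = (-150 + (1 - 5))² = (-150 - 4)² = (-154)² = 23716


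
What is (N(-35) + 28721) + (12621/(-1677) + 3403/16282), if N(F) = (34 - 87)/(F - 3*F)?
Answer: 653336644152/22754095 ≈ 28713.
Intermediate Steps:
N(F) = 53/(2*F) (N(F) = -53*(-1/(2*F)) = -(-53)/(2*F) = 53/(2*F))
(N(-35) + 28721) + (12621/(-1677) + 3403/16282) = ((53/2)/(-35) + 28721) + (12621/(-1677) + 3403/16282) = ((53/2)*(-1/35) + 28721) + (12621*(-1/1677) + 3403*(1/16282)) = (-53/70 + 28721) + (-4207/559 + 3403/16282) = 2010417/70 - 66596097/9101638 = 653336644152/22754095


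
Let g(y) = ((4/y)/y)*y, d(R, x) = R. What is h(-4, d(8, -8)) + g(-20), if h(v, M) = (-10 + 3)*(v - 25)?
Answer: 1014/5 ≈ 202.80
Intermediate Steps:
h(v, M) = 175 - 7*v (h(v, M) = -7*(-25 + v) = 175 - 7*v)
g(y) = 4/y (g(y) = (4/y²)*y = 4/y)
h(-4, d(8, -8)) + g(-20) = (175 - 7*(-4)) + 4/(-20) = (175 + 28) + 4*(-1/20) = 203 - ⅕ = 1014/5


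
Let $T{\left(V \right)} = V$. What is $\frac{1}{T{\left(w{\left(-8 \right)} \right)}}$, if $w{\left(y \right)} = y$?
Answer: $- \frac{1}{8} \approx -0.125$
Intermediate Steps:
$\frac{1}{T{\left(w{\left(-8 \right)} \right)}} = \frac{1}{-8} = - \frac{1}{8}$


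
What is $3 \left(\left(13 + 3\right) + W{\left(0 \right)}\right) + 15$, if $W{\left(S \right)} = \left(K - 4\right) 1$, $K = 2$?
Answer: $57$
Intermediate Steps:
$W{\left(S \right)} = -2$ ($W{\left(S \right)} = \left(2 - 4\right) 1 = \left(-2\right) 1 = -2$)
$3 \left(\left(13 + 3\right) + W{\left(0 \right)}\right) + 15 = 3 \left(\left(13 + 3\right) - 2\right) + 15 = 3 \left(16 - 2\right) + 15 = 3 \cdot 14 + 15 = 42 + 15 = 57$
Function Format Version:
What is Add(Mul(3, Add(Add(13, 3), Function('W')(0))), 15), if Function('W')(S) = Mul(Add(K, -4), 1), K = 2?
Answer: 57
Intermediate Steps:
Function('W')(S) = -2 (Function('W')(S) = Mul(Add(2, -4), 1) = Mul(-2, 1) = -2)
Add(Mul(3, Add(Add(13, 3), Function('W')(0))), 15) = Add(Mul(3, Add(Add(13, 3), -2)), 15) = Add(Mul(3, Add(16, -2)), 15) = Add(Mul(3, 14), 15) = Add(42, 15) = 57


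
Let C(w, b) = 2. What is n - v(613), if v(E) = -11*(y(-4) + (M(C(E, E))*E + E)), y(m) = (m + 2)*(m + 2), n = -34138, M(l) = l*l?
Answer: -379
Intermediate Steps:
M(l) = l**2
y(m) = (2 + m)**2 (y(m) = (2 + m)*(2 + m) = (2 + m)**2)
v(E) = -44 - 55*E (v(E) = -11*((2 - 4)**2 + (2**2*E + E)) = -11*((-2)**2 + (4*E + E)) = -11*(4 + 5*E) = -44 - 55*E)
n - v(613) = -34138 - (-44 - 55*613) = -34138 - (-44 - 33715) = -34138 - 1*(-33759) = -34138 + 33759 = -379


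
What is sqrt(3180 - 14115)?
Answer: 27*I*sqrt(15) ≈ 104.57*I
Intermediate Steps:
sqrt(3180 - 14115) = sqrt(-10935) = 27*I*sqrt(15)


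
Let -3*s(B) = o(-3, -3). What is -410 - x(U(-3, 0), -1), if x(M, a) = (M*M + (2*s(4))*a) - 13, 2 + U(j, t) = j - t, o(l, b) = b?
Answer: -420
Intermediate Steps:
s(B) = 1 (s(B) = -⅓*(-3) = 1)
U(j, t) = -2 + j - t (U(j, t) = -2 + (j - t) = -2 + j - t)
x(M, a) = -13 + M² + 2*a (x(M, a) = (M*M + (2*1)*a) - 13 = (M² + 2*a) - 13 = -13 + M² + 2*a)
-410 - x(U(-3, 0), -1) = -410 - (-13 + (-2 - 3 - 1*0)² + 2*(-1)) = -410 - (-13 + (-2 - 3 + 0)² - 2) = -410 - (-13 + (-5)² - 2) = -410 - (-13 + 25 - 2) = -410 - 1*10 = -410 - 10 = -420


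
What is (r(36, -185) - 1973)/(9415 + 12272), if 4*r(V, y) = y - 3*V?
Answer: -8185/86748 ≈ -0.094354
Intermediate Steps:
r(V, y) = -3*V/4 + y/4 (r(V, y) = (y - 3*V)/4 = -3*V/4 + y/4)
(r(36, -185) - 1973)/(9415 + 12272) = ((-3/4*36 + (1/4)*(-185)) - 1973)/(9415 + 12272) = ((-27 - 185/4) - 1973)/21687 = (-293/4 - 1973)*(1/21687) = -8185/4*1/21687 = -8185/86748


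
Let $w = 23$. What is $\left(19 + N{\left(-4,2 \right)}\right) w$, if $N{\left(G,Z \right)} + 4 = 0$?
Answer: $345$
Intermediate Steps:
$N{\left(G,Z \right)} = -4$ ($N{\left(G,Z \right)} = -4 + 0 = -4$)
$\left(19 + N{\left(-4,2 \right)}\right) w = \left(19 - 4\right) 23 = 15 \cdot 23 = 345$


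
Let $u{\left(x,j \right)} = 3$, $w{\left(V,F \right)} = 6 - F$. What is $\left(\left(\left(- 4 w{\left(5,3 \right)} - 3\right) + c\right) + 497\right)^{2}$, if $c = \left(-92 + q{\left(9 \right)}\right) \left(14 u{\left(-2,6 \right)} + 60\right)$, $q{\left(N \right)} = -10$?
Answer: $98446084$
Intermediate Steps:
$c = -10404$ ($c = \left(-92 - 10\right) \left(14 \cdot 3 + 60\right) = - 102 \left(42 + 60\right) = \left(-102\right) 102 = -10404$)
$\left(\left(\left(- 4 w{\left(5,3 \right)} - 3\right) + c\right) + 497\right)^{2} = \left(\left(\left(- 4 \left(6 - 3\right) - 3\right) - 10404\right) + 497\right)^{2} = \left(\left(\left(\left(-4\right) 3 - 3\right) - 10404\right) + 497\right)^{2} = \left(\left(\left(-12 - 3\right) - 10404\right) + 497\right)^{2} = \left(\left(-15 - 10404\right) + 497\right)^{2} = \left(-10419 + 497\right)^{2} = \left(-9922\right)^{2} = 98446084$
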